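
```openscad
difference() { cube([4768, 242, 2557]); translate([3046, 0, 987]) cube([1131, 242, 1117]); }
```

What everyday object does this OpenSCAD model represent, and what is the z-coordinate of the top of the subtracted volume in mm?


A wall with a window opening. The window head height is 2104 mm.

A wall with a rectangular opening subtracted — a window. Sill at z = 987, opening 1117 mm tall, so the head is at 987 + 1117 = 2104 mm.


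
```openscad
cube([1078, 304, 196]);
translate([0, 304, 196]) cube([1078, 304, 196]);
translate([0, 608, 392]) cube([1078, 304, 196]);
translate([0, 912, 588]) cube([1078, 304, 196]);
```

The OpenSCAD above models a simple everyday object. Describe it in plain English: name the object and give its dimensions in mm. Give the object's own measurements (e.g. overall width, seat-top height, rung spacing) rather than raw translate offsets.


A straight staircase of 4 solid steps. Each step is 1078 mm wide (x), 304 mm deep (y, the going) and 196 mm tall (the rise). The first step rests on the floor; each subsequent step sits one going further in +y and one rise higher in +z, directly behind and above the previous step with no overlap.


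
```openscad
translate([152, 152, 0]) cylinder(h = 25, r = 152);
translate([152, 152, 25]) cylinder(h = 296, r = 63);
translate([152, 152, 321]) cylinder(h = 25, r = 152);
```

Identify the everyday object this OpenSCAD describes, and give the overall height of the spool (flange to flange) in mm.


A spool. The overall height is 346 mm.

Three coaxial cylinders, large–small–large — a spool. Two 25 mm flanges and a 296 mm core give 25 + 296 + 25 = 346 mm.


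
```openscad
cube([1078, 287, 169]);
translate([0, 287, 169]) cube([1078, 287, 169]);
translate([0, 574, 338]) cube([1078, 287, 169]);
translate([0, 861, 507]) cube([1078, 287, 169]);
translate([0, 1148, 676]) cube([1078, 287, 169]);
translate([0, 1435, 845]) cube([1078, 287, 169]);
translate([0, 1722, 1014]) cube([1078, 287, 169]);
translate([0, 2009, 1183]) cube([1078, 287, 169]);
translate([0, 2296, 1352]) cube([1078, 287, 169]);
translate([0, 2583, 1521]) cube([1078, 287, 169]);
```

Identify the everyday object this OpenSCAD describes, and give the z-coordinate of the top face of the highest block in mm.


A staircase. The total rise is 1690 mm.

10 identical blocks, each offset up and back from the previous — a staircase. Each step is 169 mm tall and there are 10 of them, so the total rise is 10 × 169 = 1690 mm.


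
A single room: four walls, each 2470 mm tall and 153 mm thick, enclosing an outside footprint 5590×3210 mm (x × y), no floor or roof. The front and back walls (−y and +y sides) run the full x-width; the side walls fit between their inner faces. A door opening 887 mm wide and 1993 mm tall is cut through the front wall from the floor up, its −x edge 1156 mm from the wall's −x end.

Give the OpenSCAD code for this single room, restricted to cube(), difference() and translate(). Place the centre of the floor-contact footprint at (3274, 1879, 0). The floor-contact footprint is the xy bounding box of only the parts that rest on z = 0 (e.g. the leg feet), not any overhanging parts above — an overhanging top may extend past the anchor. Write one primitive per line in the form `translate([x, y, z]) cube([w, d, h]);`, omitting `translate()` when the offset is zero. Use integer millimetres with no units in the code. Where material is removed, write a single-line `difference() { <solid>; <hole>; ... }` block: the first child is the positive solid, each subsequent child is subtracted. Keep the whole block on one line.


difference() { translate([479, 274, 0]) cube([5590, 153, 2470]); translate([1635, 274, 0]) cube([887, 153, 1993]); }
translate([479, 3331, 0]) cube([5590, 153, 2470]);
translate([479, 427, 0]) cube([153, 2904, 2470]);
translate([5916, 427, 0]) cube([153, 2904, 2470]);


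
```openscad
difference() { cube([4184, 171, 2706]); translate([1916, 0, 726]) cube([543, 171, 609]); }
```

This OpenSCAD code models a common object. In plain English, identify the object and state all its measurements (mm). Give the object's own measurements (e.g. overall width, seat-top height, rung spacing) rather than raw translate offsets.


A wall 4184 mm long (x), 171 mm thick (y), 2706 mm tall, with a rectangular window opening cut through it. The opening is 543 mm wide and 609 mm tall; its sill is at z = 726 mm and its near (−x) edge is 1916 mm from the wall's −x end. The opening passes through the full wall thickness.


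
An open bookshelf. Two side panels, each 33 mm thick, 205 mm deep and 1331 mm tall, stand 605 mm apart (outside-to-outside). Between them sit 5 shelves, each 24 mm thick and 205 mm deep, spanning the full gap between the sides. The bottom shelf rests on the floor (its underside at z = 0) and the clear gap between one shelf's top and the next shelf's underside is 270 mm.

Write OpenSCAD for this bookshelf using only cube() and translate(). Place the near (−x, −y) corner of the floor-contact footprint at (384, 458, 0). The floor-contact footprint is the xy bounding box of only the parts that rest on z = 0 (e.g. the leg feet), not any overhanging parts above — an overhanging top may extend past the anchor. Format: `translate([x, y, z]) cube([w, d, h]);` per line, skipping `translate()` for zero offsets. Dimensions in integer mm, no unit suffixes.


translate([384, 458, 0]) cube([33, 205, 1331]);
translate([956, 458, 0]) cube([33, 205, 1331]);
translate([417, 458, 0]) cube([539, 205, 24]);
translate([417, 458, 294]) cube([539, 205, 24]);
translate([417, 458, 588]) cube([539, 205, 24]);
translate([417, 458, 882]) cube([539, 205, 24]);
translate([417, 458, 1176]) cube([539, 205, 24]);


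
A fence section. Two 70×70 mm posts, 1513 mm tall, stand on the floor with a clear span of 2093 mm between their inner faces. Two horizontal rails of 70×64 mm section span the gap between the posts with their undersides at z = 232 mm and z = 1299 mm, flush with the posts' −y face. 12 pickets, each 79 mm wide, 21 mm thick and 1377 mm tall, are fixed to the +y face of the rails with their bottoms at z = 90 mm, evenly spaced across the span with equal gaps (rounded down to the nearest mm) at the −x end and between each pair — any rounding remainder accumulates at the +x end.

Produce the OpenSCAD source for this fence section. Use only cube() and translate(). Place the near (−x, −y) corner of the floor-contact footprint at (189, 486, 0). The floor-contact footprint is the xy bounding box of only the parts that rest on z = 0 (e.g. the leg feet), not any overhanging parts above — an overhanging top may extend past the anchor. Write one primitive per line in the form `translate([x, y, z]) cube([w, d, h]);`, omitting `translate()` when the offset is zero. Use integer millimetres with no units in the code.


translate([189, 486, 0]) cube([70, 70, 1513]);
translate([2352, 486, 0]) cube([70, 70, 1513]);
translate([259, 486, 232]) cube([2093, 70, 64]);
translate([259, 486, 1299]) cube([2093, 70, 64]);
translate([347, 556, 90]) cube([79, 21, 1377]);
translate([514, 556, 90]) cube([79, 21, 1377]);
translate([681, 556, 90]) cube([79, 21, 1377]);
translate([848, 556, 90]) cube([79, 21, 1377]);
translate([1015, 556, 90]) cube([79, 21, 1377]);
translate([1182, 556, 90]) cube([79, 21, 1377]);
translate([1349, 556, 90]) cube([79, 21, 1377]);
translate([1516, 556, 90]) cube([79, 21, 1377]);
translate([1683, 556, 90]) cube([79, 21, 1377]);
translate([1850, 556, 90]) cube([79, 21, 1377]);
translate([2017, 556, 90]) cube([79, 21, 1377]);
translate([2184, 556, 90]) cube([79, 21, 1377]);


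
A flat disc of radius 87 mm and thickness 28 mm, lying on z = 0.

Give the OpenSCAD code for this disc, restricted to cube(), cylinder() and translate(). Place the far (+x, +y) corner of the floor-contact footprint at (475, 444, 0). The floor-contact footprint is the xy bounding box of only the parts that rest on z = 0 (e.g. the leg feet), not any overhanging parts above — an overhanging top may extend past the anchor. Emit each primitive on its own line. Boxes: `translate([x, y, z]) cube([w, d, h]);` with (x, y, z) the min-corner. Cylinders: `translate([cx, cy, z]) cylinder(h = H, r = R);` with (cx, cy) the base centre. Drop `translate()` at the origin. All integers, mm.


translate([388, 357, 0]) cylinder(h = 28, r = 87);


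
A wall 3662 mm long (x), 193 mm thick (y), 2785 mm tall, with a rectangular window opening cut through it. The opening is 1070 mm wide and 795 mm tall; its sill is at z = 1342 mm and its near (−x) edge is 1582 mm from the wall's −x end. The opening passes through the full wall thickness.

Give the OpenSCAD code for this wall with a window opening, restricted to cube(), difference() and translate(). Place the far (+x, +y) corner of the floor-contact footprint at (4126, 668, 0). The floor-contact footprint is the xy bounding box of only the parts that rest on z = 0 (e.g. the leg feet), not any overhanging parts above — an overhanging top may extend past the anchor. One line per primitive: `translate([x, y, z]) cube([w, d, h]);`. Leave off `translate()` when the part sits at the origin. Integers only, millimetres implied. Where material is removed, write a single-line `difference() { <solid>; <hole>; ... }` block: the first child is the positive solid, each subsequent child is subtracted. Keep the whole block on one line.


difference() { translate([464, 475, 0]) cube([3662, 193, 2785]); translate([2046, 475, 1342]) cube([1070, 193, 795]); }


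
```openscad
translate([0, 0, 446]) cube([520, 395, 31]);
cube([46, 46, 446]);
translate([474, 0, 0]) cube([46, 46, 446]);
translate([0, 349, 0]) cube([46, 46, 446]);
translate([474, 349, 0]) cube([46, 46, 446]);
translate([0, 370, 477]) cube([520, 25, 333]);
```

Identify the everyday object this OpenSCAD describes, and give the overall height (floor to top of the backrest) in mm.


A chair. The overall height is 810 mm.

A slab on four corner posts with a tall panel at the back — a chair. The seat slab sits at z = 446 with thickness 31, and the 333 mm backrest starts at the seat top, so the overall height is 446 + 31 + 333 = 810 mm.


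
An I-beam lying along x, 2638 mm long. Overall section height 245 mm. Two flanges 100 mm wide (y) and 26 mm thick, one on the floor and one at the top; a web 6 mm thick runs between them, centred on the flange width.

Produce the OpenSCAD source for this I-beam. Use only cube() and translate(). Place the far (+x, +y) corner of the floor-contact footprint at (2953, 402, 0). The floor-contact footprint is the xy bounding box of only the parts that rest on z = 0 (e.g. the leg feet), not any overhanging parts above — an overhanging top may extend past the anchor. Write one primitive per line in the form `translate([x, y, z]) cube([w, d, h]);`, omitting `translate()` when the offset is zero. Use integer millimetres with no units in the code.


translate([315, 302, 0]) cube([2638, 100, 26]);
translate([315, 349, 26]) cube([2638, 6, 193]);
translate([315, 302, 219]) cube([2638, 100, 26]);


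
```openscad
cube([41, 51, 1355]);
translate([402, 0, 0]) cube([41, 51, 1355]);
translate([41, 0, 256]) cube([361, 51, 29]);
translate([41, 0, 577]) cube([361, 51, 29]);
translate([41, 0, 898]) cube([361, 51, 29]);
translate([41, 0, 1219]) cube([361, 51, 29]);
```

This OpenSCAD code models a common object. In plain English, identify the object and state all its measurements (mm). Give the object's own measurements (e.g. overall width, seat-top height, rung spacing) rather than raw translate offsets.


A straight ladder. Two 41×51 mm vertical rails, 1355 mm tall, stand 443 mm apart (outside-to-outside) with their front faces coplanar on the −y side. 4 rungs, each 51 mm deep and 29 mm tall, span between the inner faces of the rails, front faces flush with the rails. The lowest rung's underside is at z = 256 mm and rungs are spaced 321 mm apart (underside to underside).


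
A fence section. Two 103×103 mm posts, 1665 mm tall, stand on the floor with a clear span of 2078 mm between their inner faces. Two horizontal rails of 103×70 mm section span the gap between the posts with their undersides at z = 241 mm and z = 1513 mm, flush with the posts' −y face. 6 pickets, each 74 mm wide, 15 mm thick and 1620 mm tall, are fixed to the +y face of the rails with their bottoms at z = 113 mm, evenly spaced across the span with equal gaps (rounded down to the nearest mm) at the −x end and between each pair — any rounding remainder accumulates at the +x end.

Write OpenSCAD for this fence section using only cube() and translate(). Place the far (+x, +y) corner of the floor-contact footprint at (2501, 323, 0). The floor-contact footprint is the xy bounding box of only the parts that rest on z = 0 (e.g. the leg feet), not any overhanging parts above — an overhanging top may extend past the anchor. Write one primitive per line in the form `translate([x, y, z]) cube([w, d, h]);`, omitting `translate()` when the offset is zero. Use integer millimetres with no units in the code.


translate([217, 220, 0]) cube([103, 103, 1665]);
translate([2398, 220, 0]) cube([103, 103, 1665]);
translate([320, 220, 241]) cube([2078, 103, 70]);
translate([320, 220, 1513]) cube([2078, 103, 70]);
translate([553, 323, 113]) cube([74, 15, 1620]);
translate([860, 323, 113]) cube([74, 15, 1620]);
translate([1167, 323, 113]) cube([74, 15, 1620]);
translate([1474, 323, 113]) cube([74, 15, 1620]);
translate([1781, 323, 113]) cube([74, 15, 1620]);
translate([2088, 323, 113]) cube([74, 15, 1620]);


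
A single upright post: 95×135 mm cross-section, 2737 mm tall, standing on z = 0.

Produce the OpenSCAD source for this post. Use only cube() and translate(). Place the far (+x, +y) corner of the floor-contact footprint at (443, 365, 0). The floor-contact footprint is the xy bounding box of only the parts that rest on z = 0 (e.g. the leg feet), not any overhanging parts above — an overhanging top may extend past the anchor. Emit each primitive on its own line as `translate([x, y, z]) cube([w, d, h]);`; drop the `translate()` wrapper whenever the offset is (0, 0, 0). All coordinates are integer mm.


translate([348, 230, 0]) cube([95, 135, 2737]);


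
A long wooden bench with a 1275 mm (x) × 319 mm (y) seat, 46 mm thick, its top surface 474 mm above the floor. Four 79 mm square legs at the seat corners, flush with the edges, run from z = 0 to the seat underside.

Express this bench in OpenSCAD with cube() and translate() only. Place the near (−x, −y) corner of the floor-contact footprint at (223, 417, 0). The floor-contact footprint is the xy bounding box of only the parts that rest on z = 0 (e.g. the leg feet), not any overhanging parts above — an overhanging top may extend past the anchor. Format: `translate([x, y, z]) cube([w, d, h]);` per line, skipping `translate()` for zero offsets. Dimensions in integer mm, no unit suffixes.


translate([223, 417, 428]) cube([1275, 319, 46]);
translate([223, 417, 0]) cube([79, 79, 428]);
translate([223, 657, 0]) cube([79, 79, 428]);
translate([1419, 417, 0]) cube([79, 79, 428]);
translate([1419, 657, 0]) cube([79, 79, 428]);


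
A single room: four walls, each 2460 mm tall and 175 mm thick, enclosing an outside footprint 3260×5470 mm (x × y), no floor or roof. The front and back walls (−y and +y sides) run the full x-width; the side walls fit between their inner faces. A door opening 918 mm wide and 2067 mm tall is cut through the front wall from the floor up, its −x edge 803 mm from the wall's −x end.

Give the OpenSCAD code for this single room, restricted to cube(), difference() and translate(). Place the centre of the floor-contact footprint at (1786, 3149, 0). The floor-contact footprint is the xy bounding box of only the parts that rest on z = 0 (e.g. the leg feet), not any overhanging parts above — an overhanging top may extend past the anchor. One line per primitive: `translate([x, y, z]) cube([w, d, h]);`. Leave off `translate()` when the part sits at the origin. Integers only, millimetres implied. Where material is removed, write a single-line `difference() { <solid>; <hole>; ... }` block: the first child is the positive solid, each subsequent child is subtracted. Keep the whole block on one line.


difference() { translate([156, 414, 0]) cube([3260, 175, 2460]); translate([959, 414, 0]) cube([918, 175, 2067]); }
translate([156, 5709, 0]) cube([3260, 175, 2460]);
translate([156, 589, 0]) cube([175, 5120, 2460]);
translate([3241, 589, 0]) cube([175, 5120, 2460]);


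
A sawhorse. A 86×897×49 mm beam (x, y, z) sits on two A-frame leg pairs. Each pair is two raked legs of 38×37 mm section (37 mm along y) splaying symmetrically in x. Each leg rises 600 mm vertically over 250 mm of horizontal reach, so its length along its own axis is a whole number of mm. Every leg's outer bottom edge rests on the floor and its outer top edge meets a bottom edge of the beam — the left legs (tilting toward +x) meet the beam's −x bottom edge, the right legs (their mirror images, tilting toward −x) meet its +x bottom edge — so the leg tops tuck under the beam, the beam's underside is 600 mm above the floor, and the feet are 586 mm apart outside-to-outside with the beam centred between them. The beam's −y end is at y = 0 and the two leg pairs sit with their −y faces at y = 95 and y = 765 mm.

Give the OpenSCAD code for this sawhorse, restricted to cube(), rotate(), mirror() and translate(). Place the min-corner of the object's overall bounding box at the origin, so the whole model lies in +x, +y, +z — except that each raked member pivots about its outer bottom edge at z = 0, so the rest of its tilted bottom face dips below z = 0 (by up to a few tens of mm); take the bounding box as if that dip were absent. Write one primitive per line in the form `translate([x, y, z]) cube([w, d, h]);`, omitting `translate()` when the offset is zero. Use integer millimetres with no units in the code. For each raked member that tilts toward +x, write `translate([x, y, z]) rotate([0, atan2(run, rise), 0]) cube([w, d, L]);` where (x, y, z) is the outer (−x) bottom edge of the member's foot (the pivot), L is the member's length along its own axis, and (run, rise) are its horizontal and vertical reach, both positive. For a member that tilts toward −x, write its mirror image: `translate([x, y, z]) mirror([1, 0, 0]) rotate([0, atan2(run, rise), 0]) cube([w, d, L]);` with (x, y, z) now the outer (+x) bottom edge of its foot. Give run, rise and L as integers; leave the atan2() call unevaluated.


translate([250, 0, 600]) cube([86, 897, 49]);
translate([0, 95, 0]) rotate([0, atan2(250, 600), 0]) cube([38, 37, 650]);
translate([586, 95, 0]) mirror([1, 0, 0]) rotate([0, atan2(250, 600), 0]) cube([38, 37, 650]);
translate([0, 765, 0]) rotate([0, atan2(250, 600), 0]) cube([38, 37, 650]);
translate([586, 765, 0]) mirror([1, 0, 0]) rotate([0, atan2(250, 600), 0]) cube([38, 37, 650]);


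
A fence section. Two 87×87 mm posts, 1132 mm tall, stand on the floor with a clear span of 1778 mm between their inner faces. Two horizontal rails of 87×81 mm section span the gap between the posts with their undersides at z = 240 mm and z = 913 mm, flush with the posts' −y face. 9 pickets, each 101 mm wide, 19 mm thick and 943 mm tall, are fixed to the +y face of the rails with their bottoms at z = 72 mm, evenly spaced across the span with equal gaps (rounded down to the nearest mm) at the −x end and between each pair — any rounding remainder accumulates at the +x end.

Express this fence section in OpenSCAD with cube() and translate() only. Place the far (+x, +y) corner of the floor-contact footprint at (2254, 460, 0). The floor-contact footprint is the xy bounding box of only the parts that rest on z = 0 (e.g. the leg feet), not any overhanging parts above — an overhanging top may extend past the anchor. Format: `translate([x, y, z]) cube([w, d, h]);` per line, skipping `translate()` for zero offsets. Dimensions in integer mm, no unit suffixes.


translate([302, 373, 0]) cube([87, 87, 1132]);
translate([2167, 373, 0]) cube([87, 87, 1132]);
translate([389, 373, 240]) cube([1778, 87, 81]);
translate([389, 373, 913]) cube([1778, 87, 81]);
translate([475, 460, 72]) cube([101, 19, 943]);
translate([662, 460, 72]) cube([101, 19, 943]);
translate([849, 460, 72]) cube([101, 19, 943]);
translate([1036, 460, 72]) cube([101, 19, 943]);
translate([1223, 460, 72]) cube([101, 19, 943]);
translate([1410, 460, 72]) cube([101, 19, 943]);
translate([1597, 460, 72]) cube([101, 19, 943]);
translate([1784, 460, 72]) cube([101, 19, 943]);
translate([1971, 460, 72]) cube([101, 19, 943]);


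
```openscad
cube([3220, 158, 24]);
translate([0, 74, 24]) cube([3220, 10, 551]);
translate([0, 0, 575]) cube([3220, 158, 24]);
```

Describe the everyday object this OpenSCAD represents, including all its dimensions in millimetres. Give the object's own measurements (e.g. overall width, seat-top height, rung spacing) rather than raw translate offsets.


An I-beam lying along x, 3220 mm long. Overall section height 599 mm. Two flanges 158 mm wide (y) and 24 mm thick, one on the floor and one at the top; a web 10 mm thick runs between them, centred on the flange width.


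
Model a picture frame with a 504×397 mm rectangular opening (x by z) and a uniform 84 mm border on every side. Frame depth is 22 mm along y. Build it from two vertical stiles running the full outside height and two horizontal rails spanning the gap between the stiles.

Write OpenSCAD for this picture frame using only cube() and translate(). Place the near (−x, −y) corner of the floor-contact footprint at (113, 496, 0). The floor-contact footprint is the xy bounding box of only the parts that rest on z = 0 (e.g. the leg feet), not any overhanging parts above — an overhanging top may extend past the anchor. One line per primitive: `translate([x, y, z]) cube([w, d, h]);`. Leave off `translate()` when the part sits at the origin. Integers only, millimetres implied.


translate([113, 496, 0]) cube([84, 22, 565]);
translate([701, 496, 0]) cube([84, 22, 565]);
translate([197, 496, 0]) cube([504, 22, 84]);
translate([197, 496, 481]) cube([504, 22, 84]);


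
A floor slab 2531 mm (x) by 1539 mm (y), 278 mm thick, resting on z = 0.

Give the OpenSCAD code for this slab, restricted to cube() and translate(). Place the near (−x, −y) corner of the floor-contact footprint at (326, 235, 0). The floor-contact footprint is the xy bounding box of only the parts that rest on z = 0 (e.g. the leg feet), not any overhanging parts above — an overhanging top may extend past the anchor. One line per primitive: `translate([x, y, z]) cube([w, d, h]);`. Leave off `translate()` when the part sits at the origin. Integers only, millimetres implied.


translate([326, 235, 0]) cube([2531, 1539, 278]);


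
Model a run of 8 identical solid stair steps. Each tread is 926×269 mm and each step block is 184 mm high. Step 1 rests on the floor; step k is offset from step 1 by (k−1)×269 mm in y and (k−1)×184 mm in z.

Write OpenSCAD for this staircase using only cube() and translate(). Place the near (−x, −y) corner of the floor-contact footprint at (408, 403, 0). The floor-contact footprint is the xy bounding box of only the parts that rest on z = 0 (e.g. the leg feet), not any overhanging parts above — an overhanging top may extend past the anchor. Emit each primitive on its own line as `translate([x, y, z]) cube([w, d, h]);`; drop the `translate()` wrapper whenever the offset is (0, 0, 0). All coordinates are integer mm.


translate([408, 403, 0]) cube([926, 269, 184]);
translate([408, 672, 184]) cube([926, 269, 184]);
translate([408, 941, 368]) cube([926, 269, 184]);
translate([408, 1210, 552]) cube([926, 269, 184]);
translate([408, 1479, 736]) cube([926, 269, 184]);
translate([408, 1748, 920]) cube([926, 269, 184]);
translate([408, 2017, 1104]) cube([926, 269, 184]);
translate([408, 2286, 1288]) cube([926, 269, 184]);


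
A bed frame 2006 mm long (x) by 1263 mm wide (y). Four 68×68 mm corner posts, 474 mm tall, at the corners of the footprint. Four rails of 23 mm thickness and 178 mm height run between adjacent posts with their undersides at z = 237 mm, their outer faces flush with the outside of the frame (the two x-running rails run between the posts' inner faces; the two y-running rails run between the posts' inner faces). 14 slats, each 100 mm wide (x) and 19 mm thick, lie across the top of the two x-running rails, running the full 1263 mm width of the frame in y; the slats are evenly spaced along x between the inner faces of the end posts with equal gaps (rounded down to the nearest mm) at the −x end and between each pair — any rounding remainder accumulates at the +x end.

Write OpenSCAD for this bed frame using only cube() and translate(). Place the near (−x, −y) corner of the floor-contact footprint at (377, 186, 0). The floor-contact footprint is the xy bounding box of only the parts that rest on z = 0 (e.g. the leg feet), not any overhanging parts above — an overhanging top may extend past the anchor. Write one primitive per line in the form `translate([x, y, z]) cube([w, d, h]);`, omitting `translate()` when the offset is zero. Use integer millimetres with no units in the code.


translate([377, 186, 0]) cube([68, 68, 474]);
translate([377, 1381, 0]) cube([68, 68, 474]);
translate([2315, 186, 0]) cube([68, 68, 474]);
translate([2315, 1381, 0]) cube([68, 68, 474]);
translate([445, 186, 237]) cube([1870, 23, 178]);
translate([445, 1426, 237]) cube([1870, 23, 178]);
translate([377, 254, 237]) cube([23, 1127, 178]);
translate([2360, 254, 237]) cube([23, 1127, 178]);
translate([476, 186, 415]) cube([100, 1263, 19]);
translate([607, 186, 415]) cube([100, 1263, 19]);
translate([738, 186, 415]) cube([100, 1263, 19]);
translate([869, 186, 415]) cube([100, 1263, 19]);
translate([1000, 186, 415]) cube([100, 1263, 19]);
translate([1131, 186, 415]) cube([100, 1263, 19]);
translate([1262, 186, 415]) cube([100, 1263, 19]);
translate([1393, 186, 415]) cube([100, 1263, 19]);
translate([1524, 186, 415]) cube([100, 1263, 19]);
translate([1655, 186, 415]) cube([100, 1263, 19]);
translate([1786, 186, 415]) cube([100, 1263, 19]);
translate([1917, 186, 415]) cube([100, 1263, 19]);
translate([2048, 186, 415]) cube([100, 1263, 19]);
translate([2179, 186, 415]) cube([100, 1263, 19]);


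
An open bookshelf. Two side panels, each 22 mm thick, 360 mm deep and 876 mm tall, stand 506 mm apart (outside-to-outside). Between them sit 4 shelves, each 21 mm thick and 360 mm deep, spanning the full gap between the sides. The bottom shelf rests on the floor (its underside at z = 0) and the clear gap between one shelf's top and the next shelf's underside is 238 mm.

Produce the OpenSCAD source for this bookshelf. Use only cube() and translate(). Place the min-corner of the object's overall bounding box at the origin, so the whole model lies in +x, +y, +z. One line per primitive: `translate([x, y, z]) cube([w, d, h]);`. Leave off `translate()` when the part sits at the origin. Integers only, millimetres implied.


cube([22, 360, 876]);
translate([484, 0, 0]) cube([22, 360, 876]);
translate([22, 0, 0]) cube([462, 360, 21]);
translate([22, 0, 259]) cube([462, 360, 21]);
translate([22, 0, 518]) cube([462, 360, 21]);
translate([22, 0, 777]) cube([462, 360, 21]);


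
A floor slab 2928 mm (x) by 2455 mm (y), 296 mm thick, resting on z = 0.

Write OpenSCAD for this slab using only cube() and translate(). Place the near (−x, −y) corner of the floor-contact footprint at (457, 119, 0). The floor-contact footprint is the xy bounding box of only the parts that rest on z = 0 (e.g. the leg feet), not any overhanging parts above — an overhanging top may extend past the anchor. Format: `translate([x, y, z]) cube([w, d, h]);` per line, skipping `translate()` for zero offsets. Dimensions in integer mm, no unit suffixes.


translate([457, 119, 0]) cube([2928, 2455, 296]);


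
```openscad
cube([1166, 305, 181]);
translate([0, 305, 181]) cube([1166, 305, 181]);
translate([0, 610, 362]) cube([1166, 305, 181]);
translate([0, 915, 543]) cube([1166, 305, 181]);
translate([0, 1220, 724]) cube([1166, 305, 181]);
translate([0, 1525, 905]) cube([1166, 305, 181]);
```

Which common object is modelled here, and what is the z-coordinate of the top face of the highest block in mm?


A staircase. The total rise is 1086 mm.

6 identical blocks, each offset up and back from the previous — a staircase. Each step is 181 mm tall and there are 6 of them, so the total rise is 6 × 181 = 1086 mm.


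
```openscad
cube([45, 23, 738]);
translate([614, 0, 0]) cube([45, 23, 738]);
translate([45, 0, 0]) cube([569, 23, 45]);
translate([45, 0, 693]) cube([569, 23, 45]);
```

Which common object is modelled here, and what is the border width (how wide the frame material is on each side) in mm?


A picture frame. The border width is 45 mm.

Four thin pieces enclosing a rectangular opening — a picture frame. The two full-height stiles are 738 mm tall; the top rail sits at z = 693 and is 45 mm tall, so the border above the opening is 738 − 693 = 45 mm, matching the stile x-width.


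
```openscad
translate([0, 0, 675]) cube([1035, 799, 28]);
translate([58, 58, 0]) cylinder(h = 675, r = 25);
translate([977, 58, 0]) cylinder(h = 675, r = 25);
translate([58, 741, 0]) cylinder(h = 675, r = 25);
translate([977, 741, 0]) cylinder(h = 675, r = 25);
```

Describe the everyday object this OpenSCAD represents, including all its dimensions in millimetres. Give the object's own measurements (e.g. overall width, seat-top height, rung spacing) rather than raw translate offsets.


A rectangular dining table. The top is 1035×799×28 mm with its upper surface at z = 703 mm. It stands on four round legs of 50 mm diameter, each leg's bounding box inset 33 mm from the nearest pair of top edges, running from the floor to the underside of the top.


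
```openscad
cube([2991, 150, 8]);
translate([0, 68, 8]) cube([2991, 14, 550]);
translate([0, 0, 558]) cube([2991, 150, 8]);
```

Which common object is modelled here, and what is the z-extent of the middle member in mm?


An I-beam. The web height is 550 mm.

Two wide flanges with a thin centred web — an I-beam. Overall 566 mm minus two 8 mm flanges gives a web of 566 − 2·8 = 550 mm.


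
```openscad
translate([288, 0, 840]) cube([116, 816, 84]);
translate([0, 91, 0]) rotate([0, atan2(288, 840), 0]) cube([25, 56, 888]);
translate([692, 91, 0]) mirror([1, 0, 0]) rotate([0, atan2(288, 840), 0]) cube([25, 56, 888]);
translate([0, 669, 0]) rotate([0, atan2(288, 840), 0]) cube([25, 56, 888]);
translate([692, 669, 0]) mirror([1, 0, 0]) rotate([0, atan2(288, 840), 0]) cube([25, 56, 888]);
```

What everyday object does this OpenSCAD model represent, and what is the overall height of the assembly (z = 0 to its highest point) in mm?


A sawhorse. The overall height is 924 mm.

A beam across two mirrored pairs of raked legs — a sawhorse. The beam's underside is at z = 840 (matching the legs' vertical rise in atan2(288, 840)) and the beam is 84 mm tall, so its top is at 840 + 84 = 924 mm. The raked legs top out at the beam's underside, so that is the highest point.


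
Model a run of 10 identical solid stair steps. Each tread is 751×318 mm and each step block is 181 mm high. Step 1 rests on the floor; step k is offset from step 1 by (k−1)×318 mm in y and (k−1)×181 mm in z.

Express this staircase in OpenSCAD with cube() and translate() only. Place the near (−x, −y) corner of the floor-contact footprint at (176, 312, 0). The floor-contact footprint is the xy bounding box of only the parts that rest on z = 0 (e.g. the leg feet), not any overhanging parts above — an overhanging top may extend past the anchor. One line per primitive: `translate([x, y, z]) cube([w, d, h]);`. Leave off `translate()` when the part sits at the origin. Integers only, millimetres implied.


translate([176, 312, 0]) cube([751, 318, 181]);
translate([176, 630, 181]) cube([751, 318, 181]);
translate([176, 948, 362]) cube([751, 318, 181]);
translate([176, 1266, 543]) cube([751, 318, 181]);
translate([176, 1584, 724]) cube([751, 318, 181]);
translate([176, 1902, 905]) cube([751, 318, 181]);
translate([176, 2220, 1086]) cube([751, 318, 181]);
translate([176, 2538, 1267]) cube([751, 318, 181]);
translate([176, 2856, 1448]) cube([751, 318, 181]);
translate([176, 3174, 1629]) cube([751, 318, 181]);


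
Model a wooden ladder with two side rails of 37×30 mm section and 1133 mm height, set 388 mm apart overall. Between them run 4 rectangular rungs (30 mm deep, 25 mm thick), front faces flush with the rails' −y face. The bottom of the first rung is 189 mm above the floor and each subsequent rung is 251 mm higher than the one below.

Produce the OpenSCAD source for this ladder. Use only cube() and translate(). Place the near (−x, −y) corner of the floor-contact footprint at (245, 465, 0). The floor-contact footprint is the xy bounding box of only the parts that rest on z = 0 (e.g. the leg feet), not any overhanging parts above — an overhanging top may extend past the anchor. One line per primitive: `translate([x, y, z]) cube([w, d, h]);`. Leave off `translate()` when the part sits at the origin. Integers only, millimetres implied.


translate([245, 465, 0]) cube([37, 30, 1133]);
translate([596, 465, 0]) cube([37, 30, 1133]);
translate([282, 465, 189]) cube([314, 30, 25]);
translate([282, 465, 440]) cube([314, 30, 25]);
translate([282, 465, 691]) cube([314, 30, 25]);
translate([282, 465, 942]) cube([314, 30, 25]);


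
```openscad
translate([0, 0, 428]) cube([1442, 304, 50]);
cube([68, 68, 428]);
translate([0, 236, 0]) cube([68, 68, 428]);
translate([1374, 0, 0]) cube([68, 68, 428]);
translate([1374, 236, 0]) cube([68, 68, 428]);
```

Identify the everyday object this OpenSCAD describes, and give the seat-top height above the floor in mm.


A bench. The seat-top height is 478 mm.

A long slab on four corner posts — a bench. The slab sits at z = 428 with thickness 50, so the top is 428 + 50 = 478 mm.


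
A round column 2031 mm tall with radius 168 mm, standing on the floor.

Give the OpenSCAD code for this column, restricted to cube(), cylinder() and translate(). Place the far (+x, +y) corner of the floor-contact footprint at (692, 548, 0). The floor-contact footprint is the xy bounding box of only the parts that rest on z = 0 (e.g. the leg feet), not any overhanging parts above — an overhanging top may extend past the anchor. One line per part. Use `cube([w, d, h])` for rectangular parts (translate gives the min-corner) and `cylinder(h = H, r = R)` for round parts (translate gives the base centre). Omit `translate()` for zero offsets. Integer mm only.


translate([524, 380, 0]) cylinder(h = 2031, r = 168);


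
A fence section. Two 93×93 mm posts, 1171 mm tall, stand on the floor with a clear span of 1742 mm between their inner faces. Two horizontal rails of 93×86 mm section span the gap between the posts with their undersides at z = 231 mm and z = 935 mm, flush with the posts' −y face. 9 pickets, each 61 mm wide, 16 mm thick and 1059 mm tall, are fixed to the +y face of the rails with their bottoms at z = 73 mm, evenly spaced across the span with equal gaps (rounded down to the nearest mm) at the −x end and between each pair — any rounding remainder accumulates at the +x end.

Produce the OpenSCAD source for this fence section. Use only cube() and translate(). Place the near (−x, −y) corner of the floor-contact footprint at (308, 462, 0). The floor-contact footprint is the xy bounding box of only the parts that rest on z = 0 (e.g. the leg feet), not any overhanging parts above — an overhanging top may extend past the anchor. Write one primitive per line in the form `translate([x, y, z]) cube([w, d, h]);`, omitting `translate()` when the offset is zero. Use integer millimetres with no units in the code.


translate([308, 462, 0]) cube([93, 93, 1171]);
translate([2143, 462, 0]) cube([93, 93, 1171]);
translate([401, 462, 231]) cube([1742, 93, 86]);
translate([401, 462, 935]) cube([1742, 93, 86]);
translate([520, 555, 73]) cube([61, 16, 1059]);
translate([700, 555, 73]) cube([61, 16, 1059]);
translate([880, 555, 73]) cube([61, 16, 1059]);
translate([1060, 555, 73]) cube([61, 16, 1059]);
translate([1240, 555, 73]) cube([61, 16, 1059]);
translate([1420, 555, 73]) cube([61, 16, 1059]);
translate([1600, 555, 73]) cube([61, 16, 1059]);
translate([1780, 555, 73]) cube([61, 16, 1059]);
translate([1960, 555, 73]) cube([61, 16, 1059]);


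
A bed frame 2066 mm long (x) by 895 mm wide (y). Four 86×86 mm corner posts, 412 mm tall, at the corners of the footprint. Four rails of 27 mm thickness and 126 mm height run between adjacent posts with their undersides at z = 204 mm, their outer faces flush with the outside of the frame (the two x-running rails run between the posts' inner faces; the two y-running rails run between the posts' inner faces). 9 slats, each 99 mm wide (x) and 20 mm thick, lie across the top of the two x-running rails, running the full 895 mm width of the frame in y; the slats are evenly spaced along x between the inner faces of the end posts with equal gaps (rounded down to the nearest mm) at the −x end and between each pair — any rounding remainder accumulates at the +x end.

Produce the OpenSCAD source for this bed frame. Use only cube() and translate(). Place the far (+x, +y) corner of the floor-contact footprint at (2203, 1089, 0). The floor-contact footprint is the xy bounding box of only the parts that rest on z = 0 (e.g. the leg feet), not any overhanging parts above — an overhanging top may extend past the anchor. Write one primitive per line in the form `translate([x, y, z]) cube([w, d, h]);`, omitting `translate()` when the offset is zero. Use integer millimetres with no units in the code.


translate([137, 194, 0]) cube([86, 86, 412]);
translate([137, 1003, 0]) cube([86, 86, 412]);
translate([2117, 194, 0]) cube([86, 86, 412]);
translate([2117, 1003, 0]) cube([86, 86, 412]);
translate([223, 194, 204]) cube([1894, 27, 126]);
translate([223, 1062, 204]) cube([1894, 27, 126]);
translate([137, 280, 204]) cube([27, 723, 126]);
translate([2176, 280, 204]) cube([27, 723, 126]);
translate([323, 194, 330]) cube([99, 895, 20]);
translate([522, 194, 330]) cube([99, 895, 20]);
translate([721, 194, 330]) cube([99, 895, 20]);
translate([920, 194, 330]) cube([99, 895, 20]);
translate([1119, 194, 330]) cube([99, 895, 20]);
translate([1318, 194, 330]) cube([99, 895, 20]);
translate([1517, 194, 330]) cube([99, 895, 20]);
translate([1716, 194, 330]) cube([99, 895, 20]);
translate([1915, 194, 330]) cube([99, 895, 20]);


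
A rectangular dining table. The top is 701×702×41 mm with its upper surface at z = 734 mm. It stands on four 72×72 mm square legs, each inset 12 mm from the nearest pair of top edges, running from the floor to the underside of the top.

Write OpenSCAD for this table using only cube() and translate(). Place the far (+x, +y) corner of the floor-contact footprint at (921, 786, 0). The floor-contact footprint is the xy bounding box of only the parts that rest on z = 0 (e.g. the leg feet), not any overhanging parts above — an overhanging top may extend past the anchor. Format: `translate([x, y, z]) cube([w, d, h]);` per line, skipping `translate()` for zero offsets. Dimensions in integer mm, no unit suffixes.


translate([232, 96, 693]) cube([701, 702, 41]);
translate([244, 108, 0]) cube([72, 72, 693]);
translate([849, 108, 0]) cube([72, 72, 693]);
translate([244, 714, 0]) cube([72, 72, 693]);
translate([849, 714, 0]) cube([72, 72, 693]);


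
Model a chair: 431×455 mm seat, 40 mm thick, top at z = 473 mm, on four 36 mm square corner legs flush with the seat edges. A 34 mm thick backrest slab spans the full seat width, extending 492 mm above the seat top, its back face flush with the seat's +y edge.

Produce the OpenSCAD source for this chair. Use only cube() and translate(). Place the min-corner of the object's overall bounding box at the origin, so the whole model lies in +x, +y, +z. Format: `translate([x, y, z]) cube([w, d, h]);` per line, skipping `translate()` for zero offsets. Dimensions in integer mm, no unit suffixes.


// leg_h = 473 - 40 = 433
translate([0, 0, 433]) cube([431, 455, 40]);
cube([36, 36, 433]);
translate([395, 0, 0]) cube([36, 36, 433]);
translate([0, 419, 0]) cube([36, 36, 433]);
translate([395, 419, 0]) cube([36, 36, 433]);
translate([0, 421, 473]) cube([431, 34, 492]);
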